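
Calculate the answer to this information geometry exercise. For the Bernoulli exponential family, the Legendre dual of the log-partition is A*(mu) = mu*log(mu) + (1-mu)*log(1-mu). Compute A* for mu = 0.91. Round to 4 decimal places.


Legendre transform for Bernoulli:
A*(mu) = mu*log(mu) + (1-mu)*log(1-mu).
mu = 0.91, 1-mu = 0.09.
mu*log(mu) = 0.91*log(0.91) = -0.085823.
(1-mu)*log(1-mu) = 0.09*log(0.09) = -0.216715.
A* = -0.085823 + -0.216715 = -0.3025

-0.3025


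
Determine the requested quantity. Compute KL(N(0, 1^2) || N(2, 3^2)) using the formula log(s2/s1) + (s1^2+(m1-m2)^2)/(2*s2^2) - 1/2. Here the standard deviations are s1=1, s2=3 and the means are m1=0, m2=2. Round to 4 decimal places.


KL divergence between normal distributions:
KL = log(s2/s1) + (s1^2 + (m1-m2)^2)/(2*s2^2) - 1/2.
log(3/1) = 1.098612.
(1^2 + (0-2)^2)/(2*3^2) = (1 + 4)/18 = 0.277778.
KL = 1.098612 + 0.277778 - 0.5 = 0.8764

0.8764


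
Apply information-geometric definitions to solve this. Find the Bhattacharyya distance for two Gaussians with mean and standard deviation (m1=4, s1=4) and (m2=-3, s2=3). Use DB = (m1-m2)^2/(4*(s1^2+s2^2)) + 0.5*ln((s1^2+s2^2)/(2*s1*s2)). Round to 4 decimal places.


Bhattacharyya distance between two Gaussians:
DB = (m1-m2)^2/(4*(s1^2+s2^2)) + (1/2)*ln((s1^2+s2^2)/(2*s1*s2)).
(m1-m2)^2 = (7)^2 = 49.
s1^2+s2^2 = 16 + 9 = 25.
term1 = 49/100 = 0.49.
term2 = 0.5*ln(25/24.0) = 0.020411.
DB = 0.49 + 0.020411 = 0.5104

0.5104


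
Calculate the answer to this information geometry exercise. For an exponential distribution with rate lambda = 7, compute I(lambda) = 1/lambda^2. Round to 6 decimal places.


Fisher information for exponential: I(lambda) = 1/lambda^2.
lambda = 7, lambda^2 = 49.
I = 1/49 = 0.020408

0.020408


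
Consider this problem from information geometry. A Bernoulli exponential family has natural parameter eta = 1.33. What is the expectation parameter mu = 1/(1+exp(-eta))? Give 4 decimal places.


Dual coordinate (expectation parameter) for Bernoulli:
mu = 1/(1+exp(-eta)).
eta = 1.33.
exp(-eta) = exp(-1.33) = 0.264477.
mu = 1/(1+0.264477) = 0.7908

0.7908


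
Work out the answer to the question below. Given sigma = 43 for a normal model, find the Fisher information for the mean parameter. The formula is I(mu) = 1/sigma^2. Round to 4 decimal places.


The Fisher information for the mean of a normal distribution is I(mu) = 1/sigma^2.
sigma = 43, so sigma^2 = 1849.
I(mu) = 1/1849 = 0.0005

0.0005


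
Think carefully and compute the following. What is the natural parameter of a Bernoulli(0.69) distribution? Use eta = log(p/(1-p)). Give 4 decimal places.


Natural parameter for Bernoulli: eta = log(p/(1-p)).
p = 0.69, 1-p = 0.31.
p/(1-p) = 2.225806.
eta = log(2.225806) = 0.8001

0.8001


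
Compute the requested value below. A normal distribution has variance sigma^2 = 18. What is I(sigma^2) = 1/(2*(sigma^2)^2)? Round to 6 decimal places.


Fisher information for variance: I(sigma^2) = 1/(2*sigma^4).
sigma^2 = 18, so sigma^4 = 324.
I = 1/(2*324) = 1/648 = 0.001543

0.001543


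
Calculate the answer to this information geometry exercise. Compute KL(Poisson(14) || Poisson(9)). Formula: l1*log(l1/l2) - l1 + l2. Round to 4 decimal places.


KL divergence for Poisson:
KL = l1*log(l1/l2) - l1 + l2.
l1 = 14, l2 = 9.
log(14/9) = 0.441833.
l1*log(l1/l2) = 14 * 0.441833 = 6.185659.
KL = 6.185659 - 14 + 9 = 1.1857

1.1857


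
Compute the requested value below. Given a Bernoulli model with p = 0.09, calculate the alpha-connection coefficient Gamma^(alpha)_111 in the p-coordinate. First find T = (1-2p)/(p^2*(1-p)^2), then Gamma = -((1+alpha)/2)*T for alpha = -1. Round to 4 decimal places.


Skewness (Amari-Chentsov) tensor: T = (1-2p)/(p^2*(1-p)^2).
p = 0.09, 1-2p = 0.82, p^2 = 0.0081, (1-p)^2 = 0.8281.
T = 0.82/(0.0081 * 0.8281) = 122.249206.
In the p-coordinate, Gamma^(alpha) = Gamma^(0) - (alpha/2)*T with Gamma^(0) = (1/2)*g'(p) = -T/2,
so Gamma^(alpha) = -((1+alpha)/2)*T.
alpha = -1, -(1+alpha)/2 = 0.0.
Gamma = 0.0 * 122.249206 = 0.0000

0.0000


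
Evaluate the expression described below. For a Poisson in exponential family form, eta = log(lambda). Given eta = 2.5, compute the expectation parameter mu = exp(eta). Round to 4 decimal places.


Expectation parameter for Poisson exponential family:
mu = exp(eta).
eta = 2.5.
mu = exp(2.5) = 12.1825

12.1825


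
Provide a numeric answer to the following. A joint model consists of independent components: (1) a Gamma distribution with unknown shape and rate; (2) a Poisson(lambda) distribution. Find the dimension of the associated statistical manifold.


The dimension of a statistical manifold equals the number of free
(independent) real parameters of the model. For a product of independent
blocks the parameter counts add.
- Gamma (shape, rate): 2.
- Poisson (lambda): 1.
Total = 2 + 1 = 3.
Dimension = 3

3


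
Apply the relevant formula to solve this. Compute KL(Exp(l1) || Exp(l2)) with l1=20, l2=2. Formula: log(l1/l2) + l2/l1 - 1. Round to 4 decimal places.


KL divergence for exponential family:
KL = log(l1/l2) + l2/l1 - 1.
log(20/2) = 2.302585.
2/20 = 0.1.
KL = 2.302585 + 0.1 - 1 = 1.4026

1.4026


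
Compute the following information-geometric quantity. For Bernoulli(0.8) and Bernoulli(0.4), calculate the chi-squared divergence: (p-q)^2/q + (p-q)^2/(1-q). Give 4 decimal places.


Chi-squared divergence between Bernoulli distributions:
chi^2 = (p-q)^2/q + (p-q)^2/(1-q).
p = 0.8, q = 0.4, p-q = 0.4.
(p-q)^2 = 0.16.
term1 = 0.16/0.4 = 0.4.
term2 = 0.16/0.6 = 0.266667.
chi^2 = 0.4 + 0.266667 = 0.6667

0.6667


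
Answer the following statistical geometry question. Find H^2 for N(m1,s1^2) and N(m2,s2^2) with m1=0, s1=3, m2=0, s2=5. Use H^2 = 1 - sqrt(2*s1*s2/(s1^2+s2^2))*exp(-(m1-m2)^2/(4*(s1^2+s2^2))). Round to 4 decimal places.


Squared Hellinger distance for Gaussians:
H^2 = 1 - sqrt(2*s1*s2/(s1^2+s2^2)) * exp(-(m1-m2)^2/(4*(s1^2+s2^2))).
s1^2 = 9, s2^2 = 25, s1^2+s2^2 = 34.
sqrt(2*3*5/(34)) = 0.939336.
(m1-m2)^2 = (0)^2 = 0.
exp(-0/(4*34)) = exp(0.0) = 1.0.
H^2 = 1 - 0.939336*1.0 = 0.0607

0.0607


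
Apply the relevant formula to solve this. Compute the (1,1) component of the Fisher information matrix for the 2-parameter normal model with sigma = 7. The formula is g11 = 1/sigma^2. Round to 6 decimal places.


For the 2-parameter normal family, the Fisher metric has:
  g11 = 1/sigma^2, g22 = 2/sigma^2.
sigma = 7, sigma^2 = 49.
g11 = 0.020408

0.020408


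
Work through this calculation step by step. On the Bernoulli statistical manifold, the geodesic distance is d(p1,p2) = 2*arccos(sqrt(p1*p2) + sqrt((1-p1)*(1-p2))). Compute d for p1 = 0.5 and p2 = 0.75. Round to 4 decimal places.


Geodesic distance on Bernoulli manifold:
d(p1,p2) = 2*arccos(sqrt(p1*p2) + sqrt((1-p1)*(1-p2))).
sqrt(p1*p2) = sqrt(0.5*0.75) = 0.612372.
sqrt((1-p1)*(1-p2)) = sqrt(0.5*0.25) = 0.353553.
arg = 0.612372 + 0.353553 = 0.965926.
d = 2*arccos(0.965926) = 0.5236

0.5236


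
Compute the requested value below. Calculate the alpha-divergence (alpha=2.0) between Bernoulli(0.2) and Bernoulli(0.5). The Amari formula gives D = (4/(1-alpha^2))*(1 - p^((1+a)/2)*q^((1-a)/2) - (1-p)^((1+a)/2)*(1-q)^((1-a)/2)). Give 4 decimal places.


Amari alpha-divergence:
D = (4/(1-alpha^2))*(1 - p^((1+a)/2)*q^((1-a)/2) - (1-p)^((1+a)/2)*(1-q)^((1-a)/2)).
alpha = 2.0, p = 0.2, q = 0.5.
e1 = (1+alpha)/2 = 1.5, e2 = (1-alpha)/2 = -0.5.
t1 = p^e1 * q^e2 = 0.2^1.5 * 0.5^-0.5 = 0.126491.
t2 = (1-p)^e1 * (1-q)^e2 = 0.8^1.5 * 0.5^-0.5 = 1.011929.
4/(1-alpha^2) = -1.333333.
D = -1.333333*(1 - 0.126491 - 1.011929) = 0.1846

0.1846


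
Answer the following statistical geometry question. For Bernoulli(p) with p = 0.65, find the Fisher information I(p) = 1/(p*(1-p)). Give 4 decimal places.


For Bernoulli(p), Fisher information is I(p) = 1/(p*(1-p)).
p = 0.65, 1-p = 0.35.
p*(1-p) = 0.2275.
I(p) = 1/0.2275 = 4.3956

4.3956


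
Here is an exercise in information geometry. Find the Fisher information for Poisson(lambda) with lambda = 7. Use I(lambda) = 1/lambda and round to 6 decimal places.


Fisher information for Poisson: I(lambda) = 1/lambda.
lambda = 7.
I(lambda) = 1/7 = 0.142857

0.142857


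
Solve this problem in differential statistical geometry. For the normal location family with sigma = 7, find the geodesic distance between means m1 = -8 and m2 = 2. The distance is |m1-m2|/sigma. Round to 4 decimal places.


On the fixed-variance normal subfamily, geodesic distance = |m1-m2|/sigma.
|-8 - 2| = 10.
sigma = 7.
d = 10/7 = 1.4286

1.4286


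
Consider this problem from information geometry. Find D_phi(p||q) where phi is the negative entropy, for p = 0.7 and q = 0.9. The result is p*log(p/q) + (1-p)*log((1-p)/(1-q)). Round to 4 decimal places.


Bregman divergence with negative entropy generator:
D = p*log(p/q) + (1-p)*log((1-p)/(1-q)).
p = 0.7, q = 0.9.
p*log(p/q) = 0.7*log(0.7/0.9) = -0.17592.
(1-p)*log((1-p)/(1-q)) = 0.3*log(0.3/0.1) = 0.329584.
D = -0.17592 + 0.329584 = 0.1537

0.1537


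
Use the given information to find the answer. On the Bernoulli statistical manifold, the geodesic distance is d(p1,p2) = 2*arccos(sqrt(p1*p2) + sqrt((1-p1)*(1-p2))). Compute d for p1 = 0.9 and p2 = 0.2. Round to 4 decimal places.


Geodesic distance on Bernoulli manifold:
d(p1,p2) = 2*arccos(sqrt(p1*p2) + sqrt((1-p1)*(1-p2))).
sqrt(p1*p2) = sqrt(0.9*0.2) = 0.424264.
sqrt((1-p1)*(1-p2)) = sqrt(0.1*0.8) = 0.282843.
arg = 0.424264 + 0.282843 = 0.707107.
d = 2*arccos(0.707107) = 1.5708

1.5708


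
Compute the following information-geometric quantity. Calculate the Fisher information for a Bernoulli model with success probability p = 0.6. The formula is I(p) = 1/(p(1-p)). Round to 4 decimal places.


For Bernoulli(p), Fisher information is I(p) = 1/(p*(1-p)).
p = 0.6, 1-p = 0.4.
p*(1-p) = 0.24.
I(p) = 1/0.24 = 4.1667

4.1667


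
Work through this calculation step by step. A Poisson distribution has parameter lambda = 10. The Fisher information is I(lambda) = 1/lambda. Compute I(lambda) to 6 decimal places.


Fisher information for Poisson: I(lambda) = 1/lambda.
lambda = 10.
I(lambda) = 1/10 = 0.100000

0.100000


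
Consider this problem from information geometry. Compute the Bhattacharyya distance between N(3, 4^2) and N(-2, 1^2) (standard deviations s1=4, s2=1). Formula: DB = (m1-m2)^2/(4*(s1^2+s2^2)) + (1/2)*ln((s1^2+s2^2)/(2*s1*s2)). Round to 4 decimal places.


Bhattacharyya distance between two Gaussians:
DB = (m1-m2)^2/(4*(s1^2+s2^2)) + (1/2)*ln((s1^2+s2^2)/(2*s1*s2)).
(m1-m2)^2 = (5)^2 = 25.
s1^2+s2^2 = 16 + 1 = 17.
term1 = 25/68 = 0.367647.
term2 = 0.5*ln(17/8.0) = 0.376886.
DB = 0.367647 + 0.376886 = 0.7445

0.7445


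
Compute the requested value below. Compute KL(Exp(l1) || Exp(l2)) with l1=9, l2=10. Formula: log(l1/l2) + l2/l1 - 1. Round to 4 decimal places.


KL divergence for exponential family:
KL = log(l1/l2) + l2/l1 - 1.
log(9/10) = -0.105361.
10/9 = 1.111111.
KL = -0.105361 + 1.111111 - 1 = 0.0058

0.0058


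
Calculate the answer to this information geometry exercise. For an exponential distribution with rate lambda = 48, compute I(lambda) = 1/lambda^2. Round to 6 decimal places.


Fisher information for exponential: I(lambda) = 1/lambda^2.
lambda = 48, lambda^2 = 2304.
I = 1/2304 = 0.000434

0.000434


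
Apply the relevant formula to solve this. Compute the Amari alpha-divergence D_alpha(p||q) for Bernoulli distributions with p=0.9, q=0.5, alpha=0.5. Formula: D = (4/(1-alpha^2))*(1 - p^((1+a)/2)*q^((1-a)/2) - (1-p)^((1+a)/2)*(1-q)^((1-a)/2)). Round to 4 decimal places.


Amari alpha-divergence:
D = (4/(1-alpha^2))*(1 - p^((1+a)/2)*q^((1-a)/2) - (1-p)^((1+a)/2)*(1-q)^((1-a)/2)).
alpha = 0.5, p = 0.9, q = 0.5.
e1 = (1+alpha)/2 = 0.75, e2 = (1-alpha)/2 = 0.25.
t1 = p^e1 * q^e2 = 0.9^0.75 * 0.5^0.25 = 0.777006.
t2 = (1-p)^e1 * (1-q)^e2 = 0.1^0.75 * 0.5^0.25 = 0.149535.
4/(1-alpha^2) = 5.333333.
D = 5.333333*(1 - 0.777006 - 0.149535) = 0.3918

0.3918


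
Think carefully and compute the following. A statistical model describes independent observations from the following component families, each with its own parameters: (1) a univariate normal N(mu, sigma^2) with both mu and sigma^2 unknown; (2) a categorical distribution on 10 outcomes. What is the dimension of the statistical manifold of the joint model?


The dimension of a statistical manifold equals the number of free
(independent) real parameters of the model. For a product of independent
blocks the parameter counts add.
- normal (mu, sigma^2): 2.
- categorical on 10 outcomes (probabilities sum to 1): 10-1 = 9.
Total = 2 + 9 = 11.
Dimension = 11

11


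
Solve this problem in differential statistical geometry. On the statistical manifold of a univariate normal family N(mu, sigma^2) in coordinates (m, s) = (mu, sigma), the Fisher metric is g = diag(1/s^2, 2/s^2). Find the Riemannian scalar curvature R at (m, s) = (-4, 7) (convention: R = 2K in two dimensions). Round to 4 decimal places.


The metric has the form g = (A dm^2 + B ds^2)/s^2 with A = 1, B = 2.
Substitute u = sqrt(A/B)*m: g = B*(du^2 + ds^2)/s^2, i.e. B times the
Poincare upper half-plane metric, which has constant Gaussian curvature -1.
Scaling a 2D metric by a constant c divides the Gaussian curvature by c,
so K = -1/B = -1/(2) = -0.5000 everywhere (the point (m, s) = (-4, 7) is irrelevant:
the curvature is constant).
Scalar curvature in dimension 2: R = 2K = -2/(2) = -1.0000.

-1.0000


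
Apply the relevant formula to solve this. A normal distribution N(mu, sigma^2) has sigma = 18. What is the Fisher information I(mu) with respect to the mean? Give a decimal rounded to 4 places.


The Fisher information for the mean of a normal distribution is I(mu) = 1/sigma^2.
sigma = 18, so sigma^2 = 324.
I(mu) = 1/324 = 0.0031

0.0031


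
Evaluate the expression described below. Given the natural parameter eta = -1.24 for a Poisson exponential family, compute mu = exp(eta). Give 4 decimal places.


Expectation parameter for Poisson exponential family:
mu = exp(eta).
eta = -1.24.
mu = exp(-1.24) = 0.2894

0.2894


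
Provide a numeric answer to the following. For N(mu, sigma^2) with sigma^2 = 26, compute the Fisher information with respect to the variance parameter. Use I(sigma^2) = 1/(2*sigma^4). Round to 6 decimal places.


Fisher information for variance: I(sigma^2) = 1/(2*sigma^4).
sigma^2 = 26, so sigma^4 = 676.
I = 1/(2*676) = 1/1352 = 0.000740

0.000740


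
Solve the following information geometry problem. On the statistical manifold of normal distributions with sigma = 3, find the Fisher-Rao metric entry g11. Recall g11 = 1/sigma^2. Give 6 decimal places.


For the 2-parameter normal family, the Fisher metric has:
  g11 = 1/sigma^2, g22 = 2/sigma^2.
sigma = 3, sigma^2 = 9.
g11 = 0.111111

0.111111


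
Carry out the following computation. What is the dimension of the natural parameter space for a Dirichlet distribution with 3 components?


Exponential family dimension calculation:
Dirichlet with 3 components has 3 natural parameters.

3


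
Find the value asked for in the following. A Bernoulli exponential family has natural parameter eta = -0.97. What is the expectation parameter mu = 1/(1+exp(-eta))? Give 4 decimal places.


Dual coordinate (expectation parameter) for Bernoulli:
mu = 1/(1+exp(-eta)).
eta = -0.97.
exp(-eta) = exp(0.97) = 2.637944.
mu = 1/(1+2.637944) = 0.2749

0.2749


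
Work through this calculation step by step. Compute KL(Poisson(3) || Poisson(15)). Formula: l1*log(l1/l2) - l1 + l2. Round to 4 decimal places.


KL divergence for Poisson:
KL = l1*log(l1/l2) - l1 + l2.
l1 = 3, l2 = 15.
log(3/15) = -1.609438.
l1*log(l1/l2) = 3 * -1.609438 = -4.828314.
KL = -4.828314 - 3 + 15 = 7.1717

7.1717


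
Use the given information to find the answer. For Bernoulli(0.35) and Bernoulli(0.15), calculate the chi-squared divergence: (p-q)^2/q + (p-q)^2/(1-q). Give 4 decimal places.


Chi-squared divergence between Bernoulli distributions:
chi^2 = (p-q)^2/q + (p-q)^2/(1-q).
p = 0.35, q = 0.15, p-q = 0.2.
(p-q)^2 = 0.04.
term1 = 0.04/0.15 = 0.266667.
term2 = 0.04/0.85 = 0.047059.
chi^2 = 0.266667 + 0.047059 = 0.3137

0.3137


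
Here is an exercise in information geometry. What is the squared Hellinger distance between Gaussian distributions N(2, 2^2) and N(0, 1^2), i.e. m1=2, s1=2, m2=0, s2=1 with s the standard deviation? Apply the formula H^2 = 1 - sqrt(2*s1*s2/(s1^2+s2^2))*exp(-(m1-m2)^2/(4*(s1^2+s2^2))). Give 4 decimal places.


Squared Hellinger distance for Gaussians:
H^2 = 1 - sqrt(2*s1*s2/(s1^2+s2^2)) * exp(-(m1-m2)^2/(4*(s1^2+s2^2))).
s1^2 = 4, s2^2 = 1, s1^2+s2^2 = 5.
sqrt(2*2*1/(5)) = 0.894427.
(m1-m2)^2 = (2)^2 = 4.
exp(-4/(4*5)) = exp(-0.2) = 0.818731.
H^2 = 1 - 0.894427*0.818731 = 0.2677

0.2677


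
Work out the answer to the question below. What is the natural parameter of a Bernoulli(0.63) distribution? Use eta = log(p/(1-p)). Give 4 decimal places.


Natural parameter for Bernoulli: eta = log(p/(1-p)).
p = 0.63, 1-p = 0.37.
p/(1-p) = 1.702703.
eta = log(1.702703) = 0.5322

0.5322


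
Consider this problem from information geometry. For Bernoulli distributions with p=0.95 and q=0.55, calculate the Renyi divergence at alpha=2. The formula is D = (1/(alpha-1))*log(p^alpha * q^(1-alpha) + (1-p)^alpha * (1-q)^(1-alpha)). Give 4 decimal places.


Renyi divergence of order alpha between Bernoulli distributions:
D = (1/(alpha-1))*log(p^alpha * q^(1-alpha) + (1-p)^alpha * (1-q)^(1-alpha)).
alpha = 2, p = 0.95, q = 0.55.
p^alpha * q^(1-alpha) = 0.95^2 * 0.55^-1 = 1.640909.
(1-p)^alpha * (1-q)^(1-alpha) = 0.05^2 * 0.45^-1 = 0.005556.
sum = 1.640909 + 0.005556 = 1.646465.
D = (1/1)*log(1.646465) = 0.4986

0.4986


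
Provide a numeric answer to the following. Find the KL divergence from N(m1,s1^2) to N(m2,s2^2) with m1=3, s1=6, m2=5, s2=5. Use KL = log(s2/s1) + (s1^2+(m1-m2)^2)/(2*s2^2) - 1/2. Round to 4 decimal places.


KL divergence between normal distributions:
KL = log(s2/s1) + (s1^2 + (m1-m2)^2)/(2*s2^2) - 1/2.
log(5/6) = -0.182322.
(6^2 + (3-5)^2)/(2*5^2) = (36 + 4)/50 = 0.8.
KL = -0.182322 + 0.8 - 0.5 = 0.1177

0.1177


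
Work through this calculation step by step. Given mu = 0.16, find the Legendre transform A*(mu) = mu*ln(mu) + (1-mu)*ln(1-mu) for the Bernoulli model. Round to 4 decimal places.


Legendre transform for Bernoulli:
A*(mu) = mu*log(mu) + (1-mu)*log(1-mu).
mu = 0.16, 1-mu = 0.84.
mu*log(mu) = 0.16*log(0.16) = -0.293213.
(1-mu)*log(1-mu) = 0.84*log(0.84) = -0.146457.
A* = -0.293213 + -0.146457 = -0.4397

-0.4397


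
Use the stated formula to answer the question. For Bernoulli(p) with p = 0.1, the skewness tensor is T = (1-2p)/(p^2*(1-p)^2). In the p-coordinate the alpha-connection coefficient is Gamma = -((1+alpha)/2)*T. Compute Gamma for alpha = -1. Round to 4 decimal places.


Skewness (Amari-Chentsov) tensor: T = (1-2p)/(p^2*(1-p)^2).
p = 0.1, 1-2p = 0.8, p^2 = 0.01, (1-p)^2 = 0.81.
T = 0.8/(0.01 * 0.81) = 98.765432.
In the p-coordinate, Gamma^(alpha) = Gamma^(0) - (alpha/2)*T with Gamma^(0) = (1/2)*g'(p) = -T/2,
so Gamma^(alpha) = -((1+alpha)/2)*T.
alpha = -1, -(1+alpha)/2 = 0.0.
Gamma = 0.0 * 98.765432 = 0.0000

0.0000


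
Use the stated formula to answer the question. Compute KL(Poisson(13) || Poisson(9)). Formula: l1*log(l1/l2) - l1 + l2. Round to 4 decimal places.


KL divergence for Poisson:
KL = l1*log(l1/l2) - l1 + l2.
l1 = 13, l2 = 9.
log(13/9) = 0.367725.
l1*log(l1/l2) = 13 * 0.367725 = 4.780422.
KL = 4.780422 - 13 + 9 = 0.7804

0.7804


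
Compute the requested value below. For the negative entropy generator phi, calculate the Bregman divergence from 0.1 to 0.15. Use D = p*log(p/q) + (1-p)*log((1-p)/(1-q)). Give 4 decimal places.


Bregman divergence with negative entropy generator:
D = p*log(p/q) + (1-p)*log((1-p)/(1-q)).
p = 0.1, q = 0.15.
p*log(p/q) = 0.1*log(0.1/0.15) = -0.040547.
(1-p)*log((1-p)/(1-q)) = 0.9*log(0.9/0.85) = 0.051443.
D = -0.040547 + 0.051443 = 0.0109

0.0109


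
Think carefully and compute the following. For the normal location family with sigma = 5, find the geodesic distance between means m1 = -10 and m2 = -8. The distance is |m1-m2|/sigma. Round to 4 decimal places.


On the fixed-variance normal subfamily, geodesic distance = |m1-m2|/sigma.
|-10 - -8| = 2.
sigma = 5.
d = 2/5 = 0.4000

0.4000


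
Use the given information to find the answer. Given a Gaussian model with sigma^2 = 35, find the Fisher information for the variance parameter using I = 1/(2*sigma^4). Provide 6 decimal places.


Fisher information for variance: I(sigma^2) = 1/(2*sigma^4).
sigma^2 = 35, so sigma^4 = 1225.
I = 1/(2*1225) = 1/2450 = 0.000408

0.000408


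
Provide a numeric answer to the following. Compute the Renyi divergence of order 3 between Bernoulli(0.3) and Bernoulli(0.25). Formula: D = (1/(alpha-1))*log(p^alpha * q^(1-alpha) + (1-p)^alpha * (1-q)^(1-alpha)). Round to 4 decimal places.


Renyi divergence of order alpha between Bernoulli distributions:
D = (1/(alpha-1))*log(p^alpha * q^(1-alpha) + (1-p)^alpha * (1-q)^(1-alpha)).
alpha = 3, p = 0.3, q = 0.25.
p^alpha * q^(1-alpha) = 0.3^3 * 0.25^-2 = 0.432.
(1-p)^alpha * (1-q)^(1-alpha) = 0.7^3 * 0.75^-2 = 0.609778.
sum = 0.432 + 0.609778 = 1.041778.
D = (1/2)*log(1.041778) = 0.0205

0.0205


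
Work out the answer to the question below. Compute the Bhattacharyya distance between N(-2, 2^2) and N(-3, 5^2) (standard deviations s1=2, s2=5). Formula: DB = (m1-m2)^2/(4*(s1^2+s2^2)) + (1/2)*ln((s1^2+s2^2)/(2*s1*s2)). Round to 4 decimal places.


Bhattacharyya distance between two Gaussians:
DB = (m1-m2)^2/(4*(s1^2+s2^2)) + (1/2)*ln((s1^2+s2^2)/(2*s1*s2)).
(m1-m2)^2 = (1)^2 = 1.
s1^2+s2^2 = 4 + 25 = 29.
term1 = 1/116 = 0.008621.
term2 = 0.5*ln(29/20.0) = 0.185782.
DB = 0.008621 + 0.185782 = 0.1944

0.1944


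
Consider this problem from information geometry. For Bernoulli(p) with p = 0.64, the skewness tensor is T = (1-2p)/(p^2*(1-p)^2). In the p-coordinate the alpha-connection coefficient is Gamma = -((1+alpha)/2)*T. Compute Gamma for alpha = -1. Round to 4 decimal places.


Skewness (Amari-Chentsov) tensor: T = (1-2p)/(p^2*(1-p)^2).
p = 0.64, 1-2p = -0.28, p^2 = 0.4096, (1-p)^2 = 0.1296.
T = -0.28/(0.4096 * 0.1296) = -5.274643.
In the p-coordinate, Gamma^(alpha) = Gamma^(0) - (alpha/2)*T with Gamma^(0) = (1/2)*g'(p) = -T/2,
so Gamma^(alpha) = -((1+alpha)/2)*T.
alpha = -1, -(1+alpha)/2 = 0.0.
Gamma = 0.0 * -5.274643 = 0.0000

0.0000


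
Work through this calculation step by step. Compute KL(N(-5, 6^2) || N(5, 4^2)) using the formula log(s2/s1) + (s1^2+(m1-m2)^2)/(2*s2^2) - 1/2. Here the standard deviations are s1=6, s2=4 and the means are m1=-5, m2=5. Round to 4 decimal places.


KL divergence between normal distributions:
KL = log(s2/s1) + (s1^2 + (m1-m2)^2)/(2*s2^2) - 1/2.
log(4/6) = -0.405465.
(6^2 + (-5-5)^2)/(2*4^2) = (36 + 100)/32 = 4.25.
KL = -0.405465 + 4.25 - 0.5 = 3.3445

3.3445


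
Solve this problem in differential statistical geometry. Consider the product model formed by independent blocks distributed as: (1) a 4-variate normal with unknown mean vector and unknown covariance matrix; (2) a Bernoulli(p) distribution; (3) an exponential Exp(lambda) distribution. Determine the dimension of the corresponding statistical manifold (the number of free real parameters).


The dimension of a statistical manifold equals the number of free
(independent) real parameters of the model. For a product of independent
blocks the parameter counts add.
- 4-variate normal: 4 (mean) + 4*5/2 = 10 (symmetric covariance) = 14.
- Bernoulli (p): 1.
- exponential (lambda): 1.
Total = 14 + 1 + 1 = 16.
Dimension = 16

16


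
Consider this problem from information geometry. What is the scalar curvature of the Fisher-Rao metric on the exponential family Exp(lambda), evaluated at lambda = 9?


This family has a single free parameter, so its statistical manifold
is 1-dimensional. The Riemann curvature tensor of any 1-dimensional
Riemannian manifold vanishes identically, so R = 0.

0


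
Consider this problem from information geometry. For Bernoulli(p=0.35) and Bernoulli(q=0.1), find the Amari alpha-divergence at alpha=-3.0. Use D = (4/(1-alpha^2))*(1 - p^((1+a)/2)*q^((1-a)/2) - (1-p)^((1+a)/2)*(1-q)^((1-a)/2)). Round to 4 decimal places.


Amari alpha-divergence:
D = (4/(1-alpha^2))*(1 - p^((1+a)/2)*q^((1-a)/2) - (1-p)^((1+a)/2)*(1-q)^((1-a)/2)).
alpha = -3.0, p = 0.35, q = 0.1.
e1 = (1+alpha)/2 = -1.0, e2 = (1-alpha)/2 = 2.0.
t1 = p^e1 * q^e2 = 0.35^-1.0 * 0.1^2.0 = 0.028571.
t2 = (1-p)^e1 * (1-q)^e2 = 0.65^-1.0 * 0.9^2.0 = 1.246154.
4/(1-alpha^2) = -0.5.
D = -0.5*(1 - 0.028571 - 1.246154) = 0.1374

0.1374


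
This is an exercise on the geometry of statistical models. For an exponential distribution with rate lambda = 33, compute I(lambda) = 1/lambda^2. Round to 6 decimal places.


Fisher information for exponential: I(lambda) = 1/lambda^2.
lambda = 33, lambda^2 = 1089.
I = 1/1089 = 0.000918

0.000918


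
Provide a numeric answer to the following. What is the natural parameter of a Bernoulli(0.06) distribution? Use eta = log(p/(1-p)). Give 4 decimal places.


Natural parameter for Bernoulli: eta = log(p/(1-p)).
p = 0.06, 1-p = 0.94.
p/(1-p) = 0.06383.
eta = log(0.06383) = -2.7515

-2.7515


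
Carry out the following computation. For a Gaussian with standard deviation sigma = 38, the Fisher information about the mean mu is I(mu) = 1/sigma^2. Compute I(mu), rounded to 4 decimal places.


The Fisher information for the mean of a normal distribution is I(mu) = 1/sigma^2.
sigma = 38, so sigma^2 = 1444.
I(mu) = 1/1444 = 0.0007

0.0007


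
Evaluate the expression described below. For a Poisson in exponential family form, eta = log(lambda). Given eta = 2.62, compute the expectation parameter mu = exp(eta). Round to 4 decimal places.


Expectation parameter for Poisson exponential family:
mu = exp(eta).
eta = 2.62.
mu = exp(2.62) = 13.7357

13.7357


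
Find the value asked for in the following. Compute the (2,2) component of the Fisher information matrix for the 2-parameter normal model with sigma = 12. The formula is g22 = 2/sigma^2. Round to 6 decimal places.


For the 2-parameter normal family, the Fisher metric has:
  g11 = 1/sigma^2, g22 = 2/sigma^2.
sigma = 12, sigma^2 = 144.
g22 = 0.013889

0.013889


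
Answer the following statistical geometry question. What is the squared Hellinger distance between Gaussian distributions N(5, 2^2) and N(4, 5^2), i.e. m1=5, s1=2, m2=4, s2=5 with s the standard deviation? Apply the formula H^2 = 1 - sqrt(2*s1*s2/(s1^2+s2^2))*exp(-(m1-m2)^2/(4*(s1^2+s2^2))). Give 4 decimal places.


Squared Hellinger distance for Gaussians:
H^2 = 1 - sqrt(2*s1*s2/(s1^2+s2^2)) * exp(-(m1-m2)^2/(4*(s1^2+s2^2))).
s1^2 = 4, s2^2 = 25, s1^2+s2^2 = 29.
sqrt(2*2*5/(29)) = 0.830455.
(m1-m2)^2 = (1)^2 = 1.
exp(-1/(4*29)) = exp(-0.008621) = 0.991416.
H^2 = 1 - 0.830455*0.991416 = 0.1767

0.1767


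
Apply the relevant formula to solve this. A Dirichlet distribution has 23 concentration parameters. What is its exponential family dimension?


Exponential family dimension calculation:
Dirichlet with 23 components has 23 natural parameters.

23


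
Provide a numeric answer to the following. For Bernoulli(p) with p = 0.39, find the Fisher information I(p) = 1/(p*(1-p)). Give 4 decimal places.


For Bernoulli(p), Fisher information is I(p) = 1/(p*(1-p)).
p = 0.39, 1-p = 0.61.
p*(1-p) = 0.2379.
I(p) = 1/0.2379 = 4.2034

4.2034


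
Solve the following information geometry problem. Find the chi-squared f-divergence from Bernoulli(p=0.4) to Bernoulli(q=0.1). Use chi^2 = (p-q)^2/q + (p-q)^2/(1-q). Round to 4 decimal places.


Chi-squared divergence between Bernoulli distributions:
chi^2 = (p-q)^2/q + (p-q)^2/(1-q).
p = 0.4, q = 0.1, p-q = 0.3.
(p-q)^2 = 0.09.
term1 = 0.09/0.1 = 0.9.
term2 = 0.09/0.9 = 0.1.
chi^2 = 0.9 + 0.1 = 1.0000

1.0000


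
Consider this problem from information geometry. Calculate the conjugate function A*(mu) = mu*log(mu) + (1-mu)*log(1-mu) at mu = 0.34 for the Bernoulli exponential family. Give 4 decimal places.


Legendre transform for Bernoulli:
A*(mu) = mu*log(mu) + (1-mu)*log(1-mu).
mu = 0.34, 1-mu = 0.66.
mu*log(mu) = 0.34*log(0.34) = -0.366795.
(1-mu)*log(1-mu) = 0.66*log(0.66) = -0.27424.
A* = -0.366795 + -0.27424 = -0.6410

-0.6410


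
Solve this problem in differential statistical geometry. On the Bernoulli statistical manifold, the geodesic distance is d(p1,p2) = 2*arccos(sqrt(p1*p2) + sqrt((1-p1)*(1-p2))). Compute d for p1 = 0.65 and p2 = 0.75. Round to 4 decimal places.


Geodesic distance on Bernoulli manifold:
d(p1,p2) = 2*arccos(sqrt(p1*p2) + sqrt((1-p1)*(1-p2))).
sqrt(p1*p2) = sqrt(0.65*0.75) = 0.698212.
sqrt((1-p1)*(1-p2)) = sqrt(0.35*0.25) = 0.295804.
arg = 0.698212 + 0.295804 = 0.994016.
d = 2*arccos(0.994016) = 0.2189

0.2189


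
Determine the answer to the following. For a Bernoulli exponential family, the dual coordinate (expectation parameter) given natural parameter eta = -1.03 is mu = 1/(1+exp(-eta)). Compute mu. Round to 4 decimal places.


Dual coordinate (expectation parameter) for Bernoulli:
mu = 1/(1+exp(-eta)).
eta = -1.03.
exp(-eta) = exp(1.03) = 2.801066.
mu = 1/(1+2.801066) = 0.2631

0.2631


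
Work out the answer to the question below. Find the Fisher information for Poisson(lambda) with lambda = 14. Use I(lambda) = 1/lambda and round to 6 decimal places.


Fisher information for Poisson: I(lambda) = 1/lambda.
lambda = 14.
I(lambda) = 1/14 = 0.071429

0.071429


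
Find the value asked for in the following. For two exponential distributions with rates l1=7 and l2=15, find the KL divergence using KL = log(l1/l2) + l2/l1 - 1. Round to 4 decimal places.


KL divergence for exponential family:
KL = log(l1/l2) + l2/l1 - 1.
log(7/15) = -0.76214.
15/7 = 2.142857.
KL = -0.76214 + 2.142857 - 1 = 0.3807

0.3807


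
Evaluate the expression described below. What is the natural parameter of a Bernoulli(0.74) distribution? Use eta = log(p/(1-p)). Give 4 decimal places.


Natural parameter for Bernoulli: eta = log(p/(1-p)).
p = 0.74, 1-p = 0.26.
p/(1-p) = 2.846154.
eta = log(2.846154) = 1.0460

1.0460


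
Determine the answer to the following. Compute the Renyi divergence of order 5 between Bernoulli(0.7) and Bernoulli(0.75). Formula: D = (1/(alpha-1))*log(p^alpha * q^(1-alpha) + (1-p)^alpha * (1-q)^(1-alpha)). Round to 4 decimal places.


Renyi divergence of order alpha between Bernoulli distributions:
D = (1/(alpha-1))*log(p^alpha * q^(1-alpha) + (1-p)^alpha * (1-q)^(1-alpha)).
alpha = 5, p = 0.7, q = 0.75.
p^alpha * q^(1-alpha) = 0.7^5 * 0.75^-4 = 0.531184.
(1-p)^alpha * (1-q)^(1-alpha) = 0.3^5 * 0.25^-4 = 0.62208.
sum = 0.531184 + 0.62208 = 1.153264.
D = (1/4)*log(1.153264) = 0.0356

0.0356


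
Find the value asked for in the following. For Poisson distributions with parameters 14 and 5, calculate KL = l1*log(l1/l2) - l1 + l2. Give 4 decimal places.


KL divergence for Poisson:
KL = l1*log(l1/l2) - l1 + l2.
l1 = 14, l2 = 5.
log(14/5) = 1.029619.
l1*log(l1/l2) = 14 * 1.029619 = 14.414672.
KL = 14.414672 - 14 + 5 = 5.4147

5.4147


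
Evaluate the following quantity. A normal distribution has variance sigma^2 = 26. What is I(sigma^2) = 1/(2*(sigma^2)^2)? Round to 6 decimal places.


Fisher information for variance: I(sigma^2) = 1/(2*sigma^4).
sigma^2 = 26, so sigma^4 = 676.
I = 1/(2*676) = 1/1352 = 0.000740

0.000740


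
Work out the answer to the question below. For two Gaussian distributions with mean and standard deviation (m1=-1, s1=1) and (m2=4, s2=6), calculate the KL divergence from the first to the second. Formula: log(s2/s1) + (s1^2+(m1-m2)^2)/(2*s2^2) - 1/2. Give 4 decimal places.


KL divergence between normal distributions:
KL = log(s2/s1) + (s1^2 + (m1-m2)^2)/(2*s2^2) - 1/2.
log(6/1) = 1.791759.
(1^2 + (-1-4)^2)/(2*6^2) = (1 + 25)/72 = 0.361111.
KL = 1.791759 + 0.361111 - 0.5 = 1.6529

1.6529


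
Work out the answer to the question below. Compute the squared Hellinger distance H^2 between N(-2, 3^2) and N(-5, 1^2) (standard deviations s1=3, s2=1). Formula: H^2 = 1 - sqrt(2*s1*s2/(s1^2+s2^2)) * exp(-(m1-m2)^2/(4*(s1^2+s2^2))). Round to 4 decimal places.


Squared Hellinger distance for Gaussians:
H^2 = 1 - sqrt(2*s1*s2/(s1^2+s2^2)) * exp(-(m1-m2)^2/(4*(s1^2+s2^2))).
s1^2 = 9, s2^2 = 1, s1^2+s2^2 = 10.
sqrt(2*3*1/(10)) = 0.774597.
(m1-m2)^2 = (3)^2 = 9.
exp(-9/(4*10)) = exp(-0.225) = 0.798516.
H^2 = 1 - 0.774597*0.798516 = 0.3815

0.3815


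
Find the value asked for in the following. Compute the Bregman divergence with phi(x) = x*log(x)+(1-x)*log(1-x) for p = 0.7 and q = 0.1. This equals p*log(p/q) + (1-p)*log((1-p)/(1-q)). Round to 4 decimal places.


Bregman divergence with negative entropy generator:
D = p*log(p/q) + (1-p)*log((1-p)/(1-q)).
p = 0.7, q = 0.1.
p*log(p/q) = 0.7*log(0.7/0.1) = 1.362137.
(1-p)*log((1-p)/(1-q)) = 0.3*log(0.3/0.9) = -0.329584.
D = 1.362137 + -0.329584 = 1.0326

1.0326


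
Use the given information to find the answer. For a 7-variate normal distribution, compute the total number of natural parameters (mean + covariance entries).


Exponential family dimension calculation:
For 7-dim MVN: mean has 7 params, covariance has 7*8/2 = 28 unique entries.
Total dim = 7 + 28 = 35.

35


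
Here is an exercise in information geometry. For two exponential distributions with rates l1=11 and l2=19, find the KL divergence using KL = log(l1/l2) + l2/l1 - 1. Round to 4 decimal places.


KL divergence for exponential family:
KL = log(l1/l2) + l2/l1 - 1.
log(11/19) = -0.546544.
19/11 = 1.727273.
KL = -0.546544 + 1.727273 - 1 = 0.1807

0.1807


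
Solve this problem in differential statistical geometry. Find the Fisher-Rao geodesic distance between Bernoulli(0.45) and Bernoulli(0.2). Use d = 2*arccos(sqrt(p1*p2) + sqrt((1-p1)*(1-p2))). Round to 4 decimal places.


Geodesic distance on Bernoulli manifold:
d(p1,p2) = 2*arccos(sqrt(p1*p2) + sqrt((1-p1)*(1-p2))).
sqrt(p1*p2) = sqrt(0.45*0.2) = 0.3.
sqrt((1-p1)*(1-p2)) = sqrt(0.55*0.8) = 0.663325.
arg = 0.3 + 0.663325 = 0.963325.
d = 2*arccos(0.963325) = 0.5433

0.5433


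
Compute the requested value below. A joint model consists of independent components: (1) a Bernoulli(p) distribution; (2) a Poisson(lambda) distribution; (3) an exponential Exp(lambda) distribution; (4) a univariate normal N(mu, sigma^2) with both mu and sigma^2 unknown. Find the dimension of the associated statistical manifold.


The dimension of a statistical manifold equals the number of free
(independent) real parameters of the model. For a product of independent
blocks the parameter counts add.
- Bernoulli (p): 1.
- Poisson (lambda): 1.
- exponential (lambda): 1.
- normal (mu, sigma^2): 2.
Total = 1 + 1 + 1 + 2 = 5.
Dimension = 5

5


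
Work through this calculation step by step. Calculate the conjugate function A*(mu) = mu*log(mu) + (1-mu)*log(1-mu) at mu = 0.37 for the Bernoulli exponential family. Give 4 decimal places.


Legendre transform for Bernoulli:
A*(mu) = mu*log(mu) + (1-mu)*log(1-mu).
mu = 0.37, 1-mu = 0.63.
mu*log(mu) = 0.37*log(0.37) = -0.367873.
(1-mu)*log(1-mu) = 0.63*log(0.63) = -0.291082.
A* = -0.367873 + -0.291082 = -0.6590

-0.6590


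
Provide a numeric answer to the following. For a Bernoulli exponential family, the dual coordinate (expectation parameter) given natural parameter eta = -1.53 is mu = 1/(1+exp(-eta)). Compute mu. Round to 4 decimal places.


Dual coordinate (expectation parameter) for Bernoulli:
mu = 1/(1+exp(-eta)).
eta = -1.53.
exp(-eta) = exp(1.53) = 4.618177.
mu = 1/(1+4.618177) = 0.1780

0.1780


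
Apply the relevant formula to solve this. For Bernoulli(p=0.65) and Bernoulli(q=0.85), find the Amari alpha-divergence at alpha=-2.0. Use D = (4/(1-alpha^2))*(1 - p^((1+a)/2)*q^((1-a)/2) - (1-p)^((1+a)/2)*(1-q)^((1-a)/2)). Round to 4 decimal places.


Amari alpha-divergence:
D = (4/(1-alpha^2))*(1 - p^((1+a)/2)*q^((1-a)/2) - (1-p)^((1+a)/2)*(1-q)^((1-a)/2)).
alpha = -2.0, p = 0.65, q = 0.85.
e1 = (1+alpha)/2 = -0.5, e2 = (1-alpha)/2 = 1.5.
t1 = p^e1 * q^e2 = 0.65^-0.5 * 0.85^1.5 = 0.972012.
t2 = (1-p)^e1 * (1-q)^e2 = 0.35^-0.5 * 0.15^1.5 = 0.098198.
4/(1-alpha^2) = -1.333333.
D = -1.333333*(1 - 0.972012 - 0.098198) = 0.0936

0.0936


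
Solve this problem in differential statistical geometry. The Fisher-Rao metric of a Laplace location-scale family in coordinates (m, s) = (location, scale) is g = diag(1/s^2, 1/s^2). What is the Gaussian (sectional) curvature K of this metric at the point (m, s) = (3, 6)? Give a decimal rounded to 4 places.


The metric has the form g = (A dm^2 + B ds^2)/s^2 with A = 1, B = 1.
Substitute u = sqrt(A/B)*m: g = B*(du^2 + ds^2)/s^2, i.e. B times the
Poincare upper half-plane metric, which has constant Gaussian curvature -1.
Scaling a 2D metric by a constant c divides the Gaussian curvature by c,
so K = -1/B = -1/(1) = -1.0000 everywhere (the point (m, s) = (3, 6) is irrelevant:
the curvature is constant).
The requested Gaussian curvature is K = -1.0000.

-1.0000


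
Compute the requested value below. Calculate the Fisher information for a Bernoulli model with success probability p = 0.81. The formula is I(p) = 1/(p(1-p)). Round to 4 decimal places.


For Bernoulli(p), Fisher information is I(p) = 1/(p*(1-p)).
p = 0.81, 1-p = 0.19.
p*(1-p) = 0.1539.
I(p) = 1/0.1539 = 6.4977

6.4977


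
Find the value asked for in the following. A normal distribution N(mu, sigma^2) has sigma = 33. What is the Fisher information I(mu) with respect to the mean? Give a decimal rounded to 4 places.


The Fisher information for the mean of a normal distribution is I(mu) = 1/sigma^2.
sigma = 33, so sigma^2 = 1089.
I(mu) = 1/1089 = 0.0009

0.0009


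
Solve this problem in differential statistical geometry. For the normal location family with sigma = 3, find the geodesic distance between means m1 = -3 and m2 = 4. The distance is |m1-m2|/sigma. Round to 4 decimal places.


On the fixed-variance normal subfamily, geodesic distance = |m1-m2|/sigma.
|-3 - 4| = 7.
sigma = 3.
d = 7/3 = 2.3333

2.3333


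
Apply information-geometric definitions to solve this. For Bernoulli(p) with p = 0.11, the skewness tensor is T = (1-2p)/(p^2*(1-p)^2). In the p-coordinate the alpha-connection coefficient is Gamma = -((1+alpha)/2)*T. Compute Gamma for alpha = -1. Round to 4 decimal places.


Skewness (Amari-Chentsov) tensor: T = (1-2p)/(p^2*(1-p)^2).
p = 0.11, 1-2p = 0.78, p^2 = 0.0121, (1-p)^2 = 0.7921.
T = 0.78/(0.0121 * 0.7921) = 81.382161.
In the p-coordinate, Gamma^(alpha) = Gamma^(0) - (alpha/2)*T with Gamma^(0) = (1/2)*g'(p) = -T/2,
so Gamma^(alpha) = -((1+alpha)/2)*T.
alpha = -1, -(1+alpha)/2 = 0.0.
Gamma = 0.0 * 81.382161 = 0.0000

0.0000


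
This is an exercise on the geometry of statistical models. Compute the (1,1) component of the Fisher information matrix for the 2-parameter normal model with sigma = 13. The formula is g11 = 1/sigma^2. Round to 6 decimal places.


For the 2-parameter normal family, the Fisher metric has:
  g11 = 1/sigma^2, g22 = 2/sigma^2.
sigma = 13, sigma^2 = 169.
g11 = 0.005917

0.005917


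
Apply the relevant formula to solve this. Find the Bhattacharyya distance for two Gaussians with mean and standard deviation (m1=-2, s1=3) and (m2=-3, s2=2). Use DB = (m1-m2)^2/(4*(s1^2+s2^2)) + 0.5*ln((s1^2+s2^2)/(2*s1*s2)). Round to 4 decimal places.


Bhattacharyya distance between two Gaussians:
DB = (m1-m2)^2/(4*(s1^2+s2^2)) + (1/2)*ln((s1^2+s2^2)/(2*s1*s2)).
(m1-m2)^2 = (1)^2 = 1.
s1^2+s2^2 = 9 + 4 = 13.
term1 = 1/52 = 0.019231.
term2 = 0.5*ln(13/12.0) = 0.040021.
DB = 0.019231 + 0.040021 = 0.0593

0.0593


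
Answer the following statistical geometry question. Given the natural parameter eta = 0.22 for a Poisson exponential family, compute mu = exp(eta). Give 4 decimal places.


Expectation parameter for Poisson exponential family:
mu = exp(eta).
eta = 0.22.
mu = exp(0.22) = 1.2461

1.2461


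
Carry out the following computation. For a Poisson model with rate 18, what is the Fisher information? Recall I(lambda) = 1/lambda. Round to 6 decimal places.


Fisher information for Poisson: I(lambda) = 1/lambda.
lambda = 18.
I(lambda) = 1/18 = 0.055556

0.055556
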